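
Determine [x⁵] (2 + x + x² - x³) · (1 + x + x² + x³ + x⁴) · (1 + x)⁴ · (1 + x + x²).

(2 + x + x² - x³) has coefficients 2,1,1,-1 for degrees 0…3.
(1 + x + x² + x³ + x⁴) has coefficients 1,1,1,1,1,0 for degrees 0…5.
Multiplying by (1 + x)⁴ gives running coefficients 1,5,11,15,16,15 for degrees 0…5.
Finally multiplying by (1 + x + x²), the product of all factors after the first has coefficients 1,6,17,31,42,46 for degrees 0…5.
[x⁵] = 2·46 + 1·42 + 1·31 − 1·17 = 148.

148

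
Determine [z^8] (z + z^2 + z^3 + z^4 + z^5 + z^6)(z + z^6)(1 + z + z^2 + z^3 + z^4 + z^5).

7

(z + z^2 + z^3 + z^4 + z^5 + z^6) has coefficients 0,1,1,1,1,1,1 for degrees 0…6.
(z + z^6) has coefficients 0,1,0,0,0,0,1,0,0 for degrees 0…8.
Finally multiplying by (1 + z + z^2 + z^3 + z^4 + z^5), the product of all factors after the first has coefficients 0,1,1,1,1,1,2,1,1 for degrees 0…8.
[z^8] = 1·1 + 1·2 + 1·1 + 1·1 + 1·1 + 1·1 = 7.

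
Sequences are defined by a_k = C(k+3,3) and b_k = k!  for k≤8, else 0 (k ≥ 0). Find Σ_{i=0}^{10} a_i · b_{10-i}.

539492

The convolution is the x^10 coefficient of A(x)B(x).
Σ = 1·0 + 4·0 + 10·40320 + 20·5040 + 35·720 + 56·120 + 84·24 + 120·6 + 165·2 + 220·1 + 286·1 = 539492.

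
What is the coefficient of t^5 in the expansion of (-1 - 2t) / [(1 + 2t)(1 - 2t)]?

Partial fractions give a closed form: a_n = (-1)·2^n.
At n = 5: a_5 = -32.

-32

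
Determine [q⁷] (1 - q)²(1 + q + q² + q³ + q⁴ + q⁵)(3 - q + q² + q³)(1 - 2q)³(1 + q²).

20

(1 - q)² has coefficients 1,-2,1 for degrees 0…2.
(1 + q + q² + q³ + q⁴ + q⁵) has coefficients 1,1,1,1,1,1,0,0 for degrees 0…7.
Multiplying by (3 - q + q² + q³) gives running coefficients 3,2,3,4,4,4,1,2 for degrees 0…7.
Multiplying by (1 - 2q)³ gives running coefficients 3,-16,27,-14,0,4,-7,12 for degrees 0…7.
Finally multiplying by (1 + q²), the product of all factors after the first has coefficients 3,-16,30,-30,27,-10,-7,16 for degrees 0…7.
[q⁷] = 1·16 − 2·(-7) + 1·(-10) = 20.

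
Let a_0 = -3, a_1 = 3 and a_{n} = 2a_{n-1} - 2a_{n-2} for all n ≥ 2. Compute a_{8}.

-48

The ordinary generating function has denominator 1 - 2z + 2z^2.
Iterating the recurrence: a_0,…,a_{8} = -3, 3, 12, 18, 12, -12, -48, -72, -48.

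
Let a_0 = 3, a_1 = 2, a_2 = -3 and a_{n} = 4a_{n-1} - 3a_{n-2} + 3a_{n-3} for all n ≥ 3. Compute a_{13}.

-1146198

The ordinary generating function has denominator 1 - 4q + 3q^2 - 3q^3.
Iterating the recurrence: a_0,…,a_{13} = 3, 2, -3, -9, -21, -66, -228, -777, -2622, -8841, -29829, -100659, -339672, -1146198.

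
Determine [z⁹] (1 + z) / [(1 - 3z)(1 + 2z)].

15644

Partial fractions give a closed form: a_n = (4/5)·3^n + (1/5)·(-2)^n.
At n = 9: a_9 = 15644.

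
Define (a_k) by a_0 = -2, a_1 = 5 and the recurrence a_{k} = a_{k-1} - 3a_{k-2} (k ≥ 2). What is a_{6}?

86

The ordinary generating function has denominator 1 - x + 3x^2.
Iterating the recurrence: a_0,…,a_{6} = -2, 5, 11, -4, -37, -25, 86.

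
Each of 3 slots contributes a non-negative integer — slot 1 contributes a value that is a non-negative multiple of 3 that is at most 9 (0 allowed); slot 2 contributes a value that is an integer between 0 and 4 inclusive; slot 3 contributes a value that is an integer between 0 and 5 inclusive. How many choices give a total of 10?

The generating function for the choices is (1 + y^3 + y^6 + y^9)·(1 + y + y^2 + y^3 + y^4)·(1 + y + y^2 + y^3 + y^4 + y^5); the count is [y^10].
(1 + y^3 + y^6 + y^9) has coefficients 1,0,0,1,0,0,1,0,0,1 for degrees 0…9.
(1 + y + y^2 + y^3 + y^4) has coefficients 1,1,1,1,1,0,0,0,0,0,0 for degrees 0…10.
Finally multiplying by (1 + y + y^2 + y^3 + y^4 + y^5), the product of all factors after the first has coefficients 1,2,3,4,5,5,4,3,2,1,0 for degrees 0…10.
[y^10] = 1·0 + 1·3 + 1·5 + 1·2 = 10.

10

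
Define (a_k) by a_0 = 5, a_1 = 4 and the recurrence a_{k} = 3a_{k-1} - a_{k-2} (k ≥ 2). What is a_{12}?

96917

The ordinary generating function has denominator 1 - 3y + y^2.
Iterating the recurrence: a_0,…,a_{12} = 5, 4, 7, 17, 44, 115, 301, 788, 2063, 5401, 14140, 37019, 96917.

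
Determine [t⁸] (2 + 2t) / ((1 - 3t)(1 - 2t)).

50952

The denominator gives the recurrence a_n = 5a_(n−1) − 6a_(n−2) for n ≥ 2; the numerator fixes a_0 = 2, a_1 = 12.
Iterating: 2, 12, 48, 168, 552, 1752, 5448, 16728, 50952, so a_8 = 50952.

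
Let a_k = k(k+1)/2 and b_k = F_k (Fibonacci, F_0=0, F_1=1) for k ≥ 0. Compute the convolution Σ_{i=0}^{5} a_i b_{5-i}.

25

The convolution is the x^5 coefficient of A(x)B(x).
Σ = 0·5 + 1·3 + 3·2 + 6·1 + 10·1 + 15·0 = 25.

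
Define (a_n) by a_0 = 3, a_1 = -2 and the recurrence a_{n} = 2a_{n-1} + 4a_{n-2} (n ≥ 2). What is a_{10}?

The ordinary generating function has denominator 1 - 2z - 4z^2.
Iterating the recurrence: a_0,…,a_{10} = 3, -2, 8, 8, 48, 128, 448, 1408, 4608, 14848, 48128.

48128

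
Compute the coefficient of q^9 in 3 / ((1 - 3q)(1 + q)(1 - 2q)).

130812

Partial fractions give a closed form: a_n = (27/4)·3^n + (1/4)·(-1)^n + (-4)·2^n.
At n = 9: a_9 = 130812.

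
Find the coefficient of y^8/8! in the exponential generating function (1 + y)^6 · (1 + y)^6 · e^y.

The EGF product rule gives c_8 = Σ_{k_1+k_2+k_3=8} C(8; k_1,k_2,k_3) · ∏ g_i(k_i), where (1+y)^6 gives the falling factorial (6)_k; (1+y)^6 gives the falling factorial (6)_k; e^y gives (1)^k.
g_1(k) for k = 0…8: 1, 6, 30, 120, 360, 720, 720, 0, 0.
g_2(k) for k = 0…8: 1, 6, 30, 120, 360, 720, 720, 0, 0.
g_3(k) for k = 0…8: 1, 1, 1, 1, 1, 1, 1, 1, 1.
First combine the last two factors: h(k) = Σ_j C(k,j)·g_2(j)·g_3(k−j) for k = 0…8: 1, 7, 43, 229, 1045, 4051, 13327, 37633, 93289.
c_8 = Σ_k C(8,k)·g_1(k)·h(8−k) = 1·1·93289 + 8·6·37633 + 28·30·13327 + 56·120·4051 + 70·360·1045 + 56·720·229 + 28·720·43 = 93289 + 1806384 + 11194680 + 27222720 + 26334000 + 9233280 + 866880 = 76751233.

76751233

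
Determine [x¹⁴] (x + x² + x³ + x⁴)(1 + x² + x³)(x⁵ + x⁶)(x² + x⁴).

8

(x + x² + x³ + x⁴) has coefficients 0,1,1,1,1 for degrees 0…4.
(1 + x² + x³) has coefficients 1,0,1,1,0,0,0,0,0,0,0,0,0,0,0 for degrees 0…14.
Multiplying by (x⁵ + x⁶) gives running coefficients 0,0,0,0,0,1,1,1,2,1,0,0,0,0,0 for degrees 0…14.
Finally multiplying by (x² + x⁴), the product of all factors after the first has coefficients 0,0,0,0,0,0,0,1,1,2,3,2,2,1,0 for degrees 0…14.
[x¹⁴] = 1·1 + 1·2 + 1·2 + 1·3 = 8.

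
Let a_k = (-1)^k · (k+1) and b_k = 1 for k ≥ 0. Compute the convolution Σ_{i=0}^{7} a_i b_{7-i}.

-4

The convolution is the t^7 coefficient of A(t)B(t).
Σ = 1·1 − 2·1 + 3·1 − 4·1 + 5·1 − 6·1 + 7·1 − 8·1 = -4.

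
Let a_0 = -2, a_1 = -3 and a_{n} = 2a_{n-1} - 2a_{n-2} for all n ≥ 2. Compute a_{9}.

The ordinary generating function has denominator 1 - 2y + 2y^2.
Iterating the recurrence: a_0,…,a_{9} = -2, -3, -2, 2, 8, 12, 8, -8, -32, -48.

-48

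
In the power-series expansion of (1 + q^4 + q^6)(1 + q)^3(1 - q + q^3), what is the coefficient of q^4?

(1 + q^4 + q^6) has coefficients 1,0,0,0,1 for degrees 0…4.
(1 + q)^3 has coefficients 1,3,3,1,0 for degrees 0…4.
Finally multiplying by (1 - q + q^3), the product of all factors after the first has coefficients 1,2,0,-1,2 for degrees 0…4.
[q^4] = 1·2 + 1·1 = 3.

3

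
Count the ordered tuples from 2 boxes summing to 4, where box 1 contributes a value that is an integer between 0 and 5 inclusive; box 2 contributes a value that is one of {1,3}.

The generating function for the choices is (1 + y + y^2 + y^3 + y^4 + y^5)·(y + y^3); the count is [y^4].
(1 + y + y^2 + y^3 + y^4 + y^5) has coefficients 1,1,1,1,1 for degrees 0…4.
(y + y^3) has coefficients 0,1,0,1,0 for degrees 0…4.
[y^4] = 1·0 + 1·1 + 1·0 + 1·1 + 1·0 = 2.

2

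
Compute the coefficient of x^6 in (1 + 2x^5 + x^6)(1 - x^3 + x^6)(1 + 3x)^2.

14

(1 + 2x^5 + x^6) has coefficients 1,0,0,0,0,2,1 for degrees 0…6.
(1 - x^3 + x^6) has coefficients 1,0,0,-1,0,0,1 for degrees 0…6.
Finally multiplying by (1 + 3x)^2, the product of all factors after the first has coefficients 1,6,9,-1,-6,-9,1 for degrees 0…6.
[x^6] = 1·1 + 2·6 + 1·1 = 14.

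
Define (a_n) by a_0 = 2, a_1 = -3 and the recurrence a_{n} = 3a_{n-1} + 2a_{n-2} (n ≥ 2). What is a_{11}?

The ordinary generating function has denominator 1 - 3x - 2x^2.
Iterating the recurrence: a_0,…,a_{11} = 2, -3, -5, -21, -73, -261, -929, -3309, -11785, -41973, -149489, -532413.

-532413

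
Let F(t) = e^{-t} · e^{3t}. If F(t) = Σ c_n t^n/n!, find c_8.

256

The EGF product rule gives c_8 = Σ_{k_1+k_2=8} C(8; k_1,k_2) · ∏ g_i(k_i), where e^{-t} gives (-1)^k; e^{3t} gives (3)^k.
g_1(k) for k = 0…8: 1, -1, 1, -1, 1, -1, 1, -1, 1.
g_2(k) for k = 0…8: 1, 3, 9, 27, 81, 243, 729, 2187, 6561.
c_8 = Σ_k C(8,k)·g_1(k)·g_2(8−k) = 1·1·6561 + 8·(-1)·2187 + 28·1·729 + 56·(-1)·243 + 70·1·81 + 56·(-1)·27 + 28·1·9 + 8·(-1)·3 + 1·1·1 = 6561 − 17496 + 20412 − 13608 + 5670 − 1512 + 252 − 24 + 1 = 256.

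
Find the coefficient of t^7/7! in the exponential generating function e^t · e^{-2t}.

-1

The EGF product rule gives c_7 = Σ_{k_1+k_2=7} C(7; k_1,k_2) · ∏ g_i(k_i), where e^t gives (1)^k; e^{-2t} gives (-2)^k.
g_1(k) for k = 0…7: 1, 1, 1, 1, 1, 1, 1, 1.
g_2(k) for k = 0…7: 1, -2, 4, -8, 16, -32, 64, -128.
c_7 = Σ_k C(7,k)·g_1(k)·g_2(7−k) = 1·1·(-128) + 7·1·64 + 21·1·(-32) + 35·1·16 + 35·1·(-8) + 21·1·4 + 7·1·(-2) + 1·1·1 = −128 + 448 − 672 + 560 − 280 + 84 − 14 + 1 = -1.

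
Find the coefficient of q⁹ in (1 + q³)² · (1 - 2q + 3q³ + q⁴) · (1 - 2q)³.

(1 + q³)² has coefficients 1,0,0,2,0,0,1 for degrees 0…6.
(1 - 2q + 3q³ + q⁴) has coefficients 1,-2,0,3,1,0,0,0,0,0 for degrees 0…9.
Finally multiplying by (1 - 2q)³, the product of all factors after the first has coefficients 1,-8,24,-29,-1,30,-12,-8,0,0 for degrees 0…9.
[q⁹] = 1·0 + 2·(-12) + 1·(-29) = -53.

-53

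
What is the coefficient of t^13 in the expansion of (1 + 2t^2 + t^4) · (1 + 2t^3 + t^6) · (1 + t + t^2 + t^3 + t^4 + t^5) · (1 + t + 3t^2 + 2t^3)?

(1 + 2t^2 + t^4) has coefficients 1,0,2,0,1 for degrees 0…4.
(1 + 2t^3 + t^6) has coefficients 1,0,0,2,0,0,1,0,0,0,0,0,0,0 for degrees 0…13.
Multiplying by (1 + t + t^2 + t^3 + t^4 + t^5) gives running coefficients 1,1,1,3,3,3,3,3,3,1,1,1,0,0 for degrees 0…13.
Finally multiplying by (1 + t + 3t^2 + 2t^3), the product of all factors after the first has coefficients 1,2,5,9,11,17,21,21,21,19,17,11,6,5 for degrees 0…13.
[t^13] = 1·5 + 2·11 + 1·19 = 46.

46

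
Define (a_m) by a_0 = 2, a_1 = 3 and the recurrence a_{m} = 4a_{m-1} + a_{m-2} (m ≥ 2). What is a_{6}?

4486

The ordinary generating function has denominator 1 - 4t - t^2.
Iterating the recurrence: a_0,…,a_{6} = 2, 3, 14, 59, 250, 1059, 4486.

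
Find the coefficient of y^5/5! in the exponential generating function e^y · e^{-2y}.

-1

The EGF product rule gives c_5 = Σ_{k_1+k_2=5} C(5; k_1,k_2) · ∏ g_i(k_i), where e^y gives (1)^k; e^{-2y} gives (-2)^k.
g_1(k) for k = 0…5: 1, 1, 1, 1, 1, 1.
g_2(k) for k = 0…5: 1, -2, 4, -8, 16, -32.
c_5 = Σ_k C(5,k)·g_1(k)·g_2(5−k) = 1·1·(-32) + 5·1·16 + 10·1·(-8) + 10·1·4 + 5·1·(-2) + 1·1·1 = −32 + 80 − 80 + 40 − 10 + 1 = -1.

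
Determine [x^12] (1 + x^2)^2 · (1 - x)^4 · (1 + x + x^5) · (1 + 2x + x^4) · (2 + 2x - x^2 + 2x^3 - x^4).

-59

(1 + x^2)^2 has coefficients 1,0,2,0,1 for degrees 0…4.
(1 - x)^4 has coefficients 1,-4,6,-4,1,0,0,0,0,0,0,0,0 for degrees 0…12.
Multiplying by (1 + x + x^5) gives running coefficients 1,-3,2,2,-3,2,-4,6,-4,1,0,0,0 for degrees 0…12.
Multiplying by (1 + 2x + x^4) gives running coefficients 1,-1,-4,6,2,-7,2,0,5,-5,-2,6,-4 for degrees 0…12.
Finally multiplying by (2 + 2x - x^2 + 2x^3 - x^4), the product of all factors after the first has coefficients 2,0,-11,7,17,-23,4,9,-8,11,-21,23,-9 for degrees 0…12.
[x^12] = 1·(-9) + 2·(-21) + 1·(-8) = -59.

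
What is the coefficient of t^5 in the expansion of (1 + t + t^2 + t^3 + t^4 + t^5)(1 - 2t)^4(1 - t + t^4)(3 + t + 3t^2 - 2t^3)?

-148

(1 + t + t^2 + t^3 + t^4 + t^5) has coefficients 1,1,1,1,1,1 for degrees 0…5.
(1 - 2t)^4 has coefficients 1,-8,24,-32,16,0 for degrees 0…5.
Multiplying by (1 - t + t^4) gives running coefficients 1,-9,32,-56,49,-24 for degrees 0…5.
Finally multiplying by (3 + t + 3t^2 - 2t^3), the product of all factors after the first has coefficients 3,-26,90,-165,205,-255 for degrees 0…5.
[t^5] = 1·(-255) + 1·205 + 1·(-165) + 1·90 + 1·(-26) + 1·3 = -148.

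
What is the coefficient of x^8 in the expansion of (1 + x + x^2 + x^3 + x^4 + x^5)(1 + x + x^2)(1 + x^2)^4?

(1 + x + x^2 + x^3 + x^4 + x^5) has coefficients 1,1,1,1,1,1 for degrees 0…5.
(1 + x + x^2) has coefficients 1,1,1,0,0,0,0,0,0 for degrees 0…8.
Finally multiplying by (1 + x^2)^4, the product of all factors after the first has coefficients 1,1,5,4,10,6,10,4,5 for degrees 0…8.
[x^8] = 1·5 + 1·4 + 1·10 + 1·6 + 1·10 + 1·4 = 39.

39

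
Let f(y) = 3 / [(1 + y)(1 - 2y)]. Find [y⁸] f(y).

513

Partial fractions give a closed form: a_n = (1)·(-1)^n + (2)·2^n.
At n = 8: a_8 = 513.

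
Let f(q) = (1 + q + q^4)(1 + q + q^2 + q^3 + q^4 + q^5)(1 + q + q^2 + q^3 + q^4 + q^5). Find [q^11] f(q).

(1 + q + q^4) has coefficients 1,1,0,0,1 for degrees 0…4.
(1 + q + q^2 + q^3 + q^4 + q^5) has coefficients 1,1,1,1,1,1,0,0,0,0,0,0 for degrees 0…11.
Finally multiplying by (1 + q + q^2 + q^3 + q^4 + q^5), the product of all factors after the first has coefficients 1,2,3,4,5,6,5,4,3,2,1,0 for degrees 0…11.
[q^11] = 1·0 + 1·1 + 1·4 = 5.

5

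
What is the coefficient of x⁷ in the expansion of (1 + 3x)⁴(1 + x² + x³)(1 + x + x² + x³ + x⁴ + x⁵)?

755

(1 + 3x)⁴ has coefficients 1,12,54,108,81 for degrees 0…4.
(1 + x² + x³) has coefficients 1,0,1,1,0,0,0,0 for degrees 0…7.
Finally multiplying by (1 + x + x² + x³ + x⁴ + x⁵), the product of all factors after the first has coefficients 1,1,2,3,3,3,2,2 for degrees 0…7.
[x⁷] = 1·2 + 12·2 + 54·3 + 108·3 + 81·3 = 755.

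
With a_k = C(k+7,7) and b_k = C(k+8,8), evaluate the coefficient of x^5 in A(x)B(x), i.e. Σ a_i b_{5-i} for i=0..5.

Write out a_i and b_{5-i} for i = 0,…,5 and sum the products.
Σ = 1·1287 + 8·495 + 36·165 + 120·45 + 330·9 + 792·1 = 20349.

20349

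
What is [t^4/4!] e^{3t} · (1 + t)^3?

801

The EGF product rule gives c_4 = Σ_{k_1+k_2=4} C(4; k_1,k_2) · ∏ g_i(k_i), where e^{3t} gives (3)^k; (1+t)^3 gives the falling factorial (3)_k.
g_1(k) for k = 0…4: 1, 3, 9, 27, 81.
g_2(k) for k = 0…4: 1, 3, 6, 6, 0.
c_4 = Σ_k C(4,k)·g_1(k)·g_2(4−k) = 4·3·6 + 6·9·6 + 4·27·3 + 1·81·1 = 72 + 324 + 324 + 81 = 801.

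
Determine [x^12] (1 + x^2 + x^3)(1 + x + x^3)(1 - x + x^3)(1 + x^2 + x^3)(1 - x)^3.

(1 + x^2 + x^3) has coefficients 1,0,1,1 for degrees 0…3.
(1 + x + x^3) has coefficients 1,1,0,1,0,0,0,0,0,0,0,0,0 for degrees 0…12.
Multiplying by (1 - x + x^3) gives running coefficients 1,0,-1,2,0,0,1,0,0,0,0,0,0 for degrees 0…12.
Multiplying by (1 + x^2 + x^3) gives running coefficients 1,0,0,3,-1,1,3,0,1,1,0,0,0 for degrees 0…12.
Finally multiplying by (1 - x)^3, the product of all factors after the first has coefficients 1,-3,3,2,-10,13,-6,-5,9,-5,0,2,-1 for degrees 0…12.
[x^12] = 1·(-1) + 1·0 + 1·(-5) = -6.

-6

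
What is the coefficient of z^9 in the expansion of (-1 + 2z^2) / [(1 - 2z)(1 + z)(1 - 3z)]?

Partial fractions give a closed form: a_n = (2/3)·2^n + (1/12)·(-1)^n + (-7/4)·3^n.
At n = 9: a_9 = -34104.

-34104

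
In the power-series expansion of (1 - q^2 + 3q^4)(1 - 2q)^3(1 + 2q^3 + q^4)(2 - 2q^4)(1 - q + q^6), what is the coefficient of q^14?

(1 - q^2 + 3q^4) has coefficients 1,0,-1,0,3 for degrees 0…4.
(1 - 2q)^3 has coefficients 1,-6,12,-8,0,0,0,0,0,0,0,0,0,0,0 for degrees 0…14.
Multiplying by (1 + 2q^3 + q^4) gives running coefficients 1,-6,12,-6,-11,18,-4,-8,0,0,0,0,0,0,0 for degrees 0…14.
Multiplying by (2 - 2q^4) gives running coefficients 2,-12,24,-12,-24,48,-32,-4,22,-36,8,16,0,0,0 for degrees 0…14.
Finally multiplying by (1 - q + q^6), the product of all factors after the first has coefficients 2,-14,36,-36,-12,72,-78,16,50,-70,20,56,-48,-4,22 for degrees 0…14.
[q^14] = 1·22 − 1·(-48) + 3·20 = 130.

130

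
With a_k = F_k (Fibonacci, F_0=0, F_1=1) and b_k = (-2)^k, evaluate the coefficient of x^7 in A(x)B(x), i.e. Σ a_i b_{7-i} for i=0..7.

The convolution is the x^7 coefficient of A(x)B(x).
Σ = 0·(-128) + 1·64 + 1·(-32) + 2·16 + 3·(-8) + 5·4 + 8·(-2) + 13·1 = 57.

57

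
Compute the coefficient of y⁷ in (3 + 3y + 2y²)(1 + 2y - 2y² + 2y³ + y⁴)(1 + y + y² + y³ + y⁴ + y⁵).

(3 + 3y + 2y²) has coefficients 3,3,2 for degrees 0…2.
(1 + 2y - 2y² + 2y³ + y⁴) has coefficients 1,2,-2,2,1,0,0,0 for degrees 0…7.
Finally multiplying by (1 + y + y² + y³ + y⁴ + y⁵), the product of all factors after the first has coefficients 1,3,1,3,4,4,3,1 for degrees 0…7.
[y⁷] = 3·1 + 3·3 + 2·4 = 20.

20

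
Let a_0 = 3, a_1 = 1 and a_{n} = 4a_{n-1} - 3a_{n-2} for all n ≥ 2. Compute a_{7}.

The ordinary generating function has denominator 1 - 4z + 3z^2.
Iterating the recurrence: a_0,…,a_{7} = 3, 1, -5, -23, -77, -239, -725, -2183.

-2183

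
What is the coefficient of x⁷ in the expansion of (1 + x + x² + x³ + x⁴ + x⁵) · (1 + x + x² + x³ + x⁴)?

3

(1 + x + x² + x³ + x⁴ + x⁵) has coefficients 1,1,1,1,1,1 for degrees 0…5.
(1 + x + x² + x³ + x⁴) has coefficients 1,1,1,1,1,0,0,0 for degrees 0…7.
[x⁷] = 1·0 + 1·0 + 1·0 + 1·1 + 1·1 + 1·1 = 3.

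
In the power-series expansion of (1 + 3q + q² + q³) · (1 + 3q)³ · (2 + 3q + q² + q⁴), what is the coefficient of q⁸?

144

(1 + 3q + q² + q³) has coefficients 1,3,1,1 for degrees 0…3.
(1 + 3q)³ has coefficients 1,9,27,27,0,0,0,0,0 for degrees 0…8.
Finally multiplying by (2 + 3q + q² + q⁴), the product of all factors after the first has coefficients 2,21,82,144,109,36,27,27,0 for degrees 0…8.
[q⁸] = 1·0 + 3·27 + 1·27 + 1·36 = 144.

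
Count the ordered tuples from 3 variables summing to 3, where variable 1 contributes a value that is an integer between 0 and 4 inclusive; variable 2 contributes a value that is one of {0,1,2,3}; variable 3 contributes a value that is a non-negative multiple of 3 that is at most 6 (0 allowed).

The generating function for the choices is (1 + q + q^2 + q^3 + q^4)·(1 + q + q^2 + q^3)·(1 + q^3 + q^6); the count is [q^3].
(1 + q + q^2 + q^3 + q^4) has coefficients 1,1,1,1 for degrees 0…3.
(1 + q + q^2 + q^3) has coefficients 1,1,1,1 for degrees 0…3.
Finally multiplying by (1 + q^3 + q^6), the product of all factors after the first has coefficients 1,1,1,2 for degrees 0…3.
[q^3] = 1·2 + 1·1 + 1·1 + 1·1 = 5.

5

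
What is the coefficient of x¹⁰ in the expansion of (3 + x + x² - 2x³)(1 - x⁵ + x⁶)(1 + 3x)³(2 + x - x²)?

(3 + x + x² - 2x³) has coefficients 3,1,1,-2 for degrees 0…3.
(1 - x⁵ + x⁶) has coefficients 1,0,0,0,0,-1,1,0,0,0,0 for degrees 0…10.
Multiplying by (1 + 3x)³ gives running coefficients 1,9,27,27,0,-1,-8,-18,0,27,0 for degrees 0…10.
Finally multiplying by (2 + x - x²), the product of all factors after the first has coefficients 2,19,62,72,0,-29,-17,-43,-10,72,27 for degrees 0…10.
[x¹⁰] = 3·27 + 1·72 + 1·(-10) − 2·(-43) = 229.

229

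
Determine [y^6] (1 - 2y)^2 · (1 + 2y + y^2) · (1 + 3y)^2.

(1 - 2y)^2 has coefficients 1,-4,4 for degrees 0…2.
(1 + 2y + y^2) has coefficients 1,2,1,0,0,0,0 for degrees 0…6.
Finally multiplying by (1 + 3y)^2, the product of all factors after the first has coefficients 1,8,22,24,9,0,0 for degrees 0…6.
[y^6] = 1·0 − 4·0 + 4·9 = 36.

36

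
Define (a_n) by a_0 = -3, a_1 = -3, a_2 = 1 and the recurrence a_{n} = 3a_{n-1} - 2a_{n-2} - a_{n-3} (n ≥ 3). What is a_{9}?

The ordinary generating function has denominator 1 - 3q + 2q^2 + q^3.
Iterating the recurrence: a_0,…,a_{9} = -3, -3, 1, 12, 37, 86, 172, 307, 491, 687.

687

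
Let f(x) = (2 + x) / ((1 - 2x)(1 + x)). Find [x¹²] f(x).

6827

Partial fractions give a closed form: a_n = (5/3)·2^n + (1/3)·(-1)^n.
At n = 12: a_12 = 6827.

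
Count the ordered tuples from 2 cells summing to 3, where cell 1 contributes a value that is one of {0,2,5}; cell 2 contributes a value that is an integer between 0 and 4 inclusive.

2

The generating function for the choices is (1 + x² + x⁵)·(1 + x + x² + x³ + x⁴); the count is [x³].
(1 + x² + x⁵) has coefficients 1,0,1,0 for degrees 0…3.
(1 + x + x² + x³ + x⁴) has coefficients 1,1,1,1 for degrees 0…3.
[x³] = 1·1 + 1·1 = 2.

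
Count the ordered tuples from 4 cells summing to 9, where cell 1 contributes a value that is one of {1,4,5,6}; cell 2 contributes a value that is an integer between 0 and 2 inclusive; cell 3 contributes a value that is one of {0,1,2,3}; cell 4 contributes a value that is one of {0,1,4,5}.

The generating function for the choices is (t + t⁴ + t⁵ + t⁶)·(1 + t + t²)·(1 + t + t² + t³)·(1 + t + t⁴ + t⁵); the count is [t⁹].
(t + t⁴ + t⁵ + t⁶) has coefficients 0,1,0,0,1,1,1 for degrees 0…6.
(1 + t + t²) has coefficients 1,1,1,0,0,0,0,0,0,0 for degrees 0…9.
Multiplying by (1 + t + t² + t³) gives running coefficients 1,2,3,3,2,1,0,0,0,0 for degrees 0…9.
Finally multiplying by (1 + t + t⁴ + t⁵), the product of all factors after the first has coefficients 1,3,5,6,6,6,6,6,5,3 for degrees 0…9.
[t⁹] = 1·5 + 1·6 + 1·6 + 1·6 = 23.

23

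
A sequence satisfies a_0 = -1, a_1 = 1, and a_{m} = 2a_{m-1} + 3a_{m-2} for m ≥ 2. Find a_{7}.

The ordinary generating function has denominator 1 - 2x - 3x^2.
Iterating the recurrence: a_0,…,a_{7} = -1, 1, -1, 1, -1, 1, -1, 1.

1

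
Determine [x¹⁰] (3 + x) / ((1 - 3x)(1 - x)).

295243

Partial fractions give a closed form: a_n = (5)·3^n + (-2)·1^n.
At n = 10: a_10 = 295243.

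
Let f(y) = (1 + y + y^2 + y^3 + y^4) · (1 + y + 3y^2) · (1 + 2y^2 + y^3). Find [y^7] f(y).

13

(1 + y + y^2 + y^3 + y^4) has coefficients 1,1,1,1,1 for degrees 0…4.
(1 + y + 3y^2) has coefficients 1,1,3,0,0,0,0,0 for degrees 0…7.
Finally multiplying by (1 + 2y^2 + y^3), the product of all factors after the first has coefficients 1,1,5,3,7,3,0,0 for degrees 0…7.
[y^7] = 1·0 + 1·0 + 1·3 + 1·7 + 1·3 = 13.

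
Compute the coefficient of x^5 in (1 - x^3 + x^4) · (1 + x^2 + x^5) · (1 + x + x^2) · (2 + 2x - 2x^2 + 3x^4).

5

(1 - x^3 + x^4) has coefficients 1,0,0,-1,1 for degrees 0…4.
(1 + x^2 + x^5) has coefficients 1,0,1,0,0,1 for degrees 0…5.
Multiplying by (1 + x + x^2) gives running coefficients 1,1,2,1,1,1 for degrees 0…5.
Finally multiplying by (2 + 2x - 2x^2 + 3x^4), the product of all factors after the first has coefficients 2,4,4,4,3,5 for degrees 0…5.
[x^5] = 1·5 − 1·4 + 1·4 = 5.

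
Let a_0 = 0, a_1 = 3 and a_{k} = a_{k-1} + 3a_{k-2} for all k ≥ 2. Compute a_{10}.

3477

The ordinary generating function has denominator 1 - y - 3y^2.
Iterating the recurrence: a_0,…,a_{10} = 0, 3, 3, 12, 21, 57, 120, 291, 651, 1524, 3477.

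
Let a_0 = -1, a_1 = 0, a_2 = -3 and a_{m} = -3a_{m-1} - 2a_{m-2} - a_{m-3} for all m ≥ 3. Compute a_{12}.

The ordinary generating function has denominator 1 + 3z + 2z^2 + z^3.
Iterating the recurrence: a_0,…,a_{12} = -1, 0, -3, 10, -24, 55, -127, 295, -686, 1595, -3708, 8620, -20039.

-20039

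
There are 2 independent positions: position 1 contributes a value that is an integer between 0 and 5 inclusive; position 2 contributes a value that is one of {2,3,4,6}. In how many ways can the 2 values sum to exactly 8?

3

The generating function for the choices is (1 + z + z^2 + z^3 + z^4 + z^5)·(z^2 + z^3 + z^4 + z^6); the count is [z^8].
(1 + z + z^2 + z^3 + z^4 + z^5) has coefficients 1,1,1,1,1,1 for degrees 0…5.
(z^2 + z^3 + z^4 + z^6) has coefficients 0,0,1,1,1,0,1,0,0 for degrees 0…8.
[z^8] = 1·0 + 1·0 + 1·1 + 1·0 + 1·1 + 1·1 = 3.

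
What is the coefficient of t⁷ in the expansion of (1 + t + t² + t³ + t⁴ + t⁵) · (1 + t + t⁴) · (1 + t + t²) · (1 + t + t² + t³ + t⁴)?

(1 + t + t² + t³ + t⁴ + t⁵) has coefficients 1,1,1,1,1,1 for degrees 0…5.
(1 + t + t⁴) has coefficients 1,1,0,0,1,0,0,0 for degrees 0…7.
Multiplying by (1 + t + t²) gives running coefficients 1,2,2,1,1,1,1,0 for degrees 0…7.
Finally multiplying by (1 + t + t² + t³ + t⁴), the product of all factors after the first has coefficients 1,3,5,6,7,7,6,4 for degrees 0…7.
[t⁷] = 1·4 + 1·6 + 1·7 + 1·7 + 1·6 + 1·5 = 35.

35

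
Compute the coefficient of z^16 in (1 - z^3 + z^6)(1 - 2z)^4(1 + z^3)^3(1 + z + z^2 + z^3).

(1 - z^3 + z^6) has coefficients 1,0,0,-1,0,0,1 for degrees 0…6.
(1 - 2z)^4 has coefficients 1,-8,24,-32,16,0,0,0,0,0,0,0,0,0,0,0,0 for degrees 0…16.
Multiplying by (1 + z^3)^3 gives running coefficients 1,-8,24,-29,-8,72,-93,24,72,-95,40,24,-32,16,0,0,0 for degrees 0…16.
Finally multiplying by (1 + z + z^2 + z^3), the product of all factors after the first has coefficients 1,-7,17,-12,-21,59,-58,-5,75,-92,41,41,-63,48,8,-16,16 for degrees 0…16.
[z^16] = 1·16 − 1·48 + 1·41 = 9.

9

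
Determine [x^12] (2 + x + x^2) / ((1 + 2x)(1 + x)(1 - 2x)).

The denominator gives the recurrence a_n = −a_(n−1) + 4a_(n−2) + 4a_(n−3) for n ≥ 3; the numerator fixes a_0 = 2, a_1 = -1, a_2 = 10.
Iterating: 2, -1, 10, -6, 42, -26, 170, -106, 682, -426, 2730, -1706, 10922, so a_12 = 10922.

10922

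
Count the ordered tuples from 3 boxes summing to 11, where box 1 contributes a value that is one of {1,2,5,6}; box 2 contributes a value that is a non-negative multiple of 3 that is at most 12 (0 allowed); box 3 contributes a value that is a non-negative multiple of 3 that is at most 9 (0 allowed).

The generating function for the choices is (q + q^2 + q^5 + q^6)·(1 + q^3 + q^6 + q^9 + q^12)·(1 + q^3 + q^6 + q^9); the count is [q^11].
(q + q^2 + q^5 + q^6) has coefficients 0,1,1,0,0,1,1 for degrees 0…6.
(1 + q^3 + q^6 + q^9 + q^12) has coefficients 1,0,0,1,0,0,1,0,0,1,0,0 for degrees 0…11.
Finally multiplying by (1 + q^3 + q^6 + q^9), the product of all factors after the first has coefficients 1,0,0,2,0,0,3,0,0,4,0,0 for degrees 0…11.
[q^11] = 1·0 + 1·4 + 1·3 + 1·0 = 7.

7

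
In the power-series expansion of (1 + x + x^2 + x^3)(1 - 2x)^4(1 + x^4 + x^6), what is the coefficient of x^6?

2

(1 + x + x^2 + x^3) has coefficients 1,1,1,1 for degrees 0…3.
(1 - 2x)^4 has coefficients 1,-8,24,-32,16,0,0 for degrees 0…6.
Finally multiplying by (1 + x^4 + x^6), the product of all factors after the first has coefficients 1,-8,24,-32,17,-8,25 for degrees 0…6.
[x^6] = 1·25 + 1·(-8) + 1·17 + 1·(-32) = 2.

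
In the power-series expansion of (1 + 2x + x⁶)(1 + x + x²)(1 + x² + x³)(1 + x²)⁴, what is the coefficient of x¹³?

(1 + 2x + x⁶) has coefficients 1,2,0,0,0,0,1 for degrees 0…6.
(1 + x + x²) has coefficients 1,1,1,0,0,0,0,0,0,0,0,0,0,0 for degrees 0…13.
Multiplying by (1 + x² + x³) gives running coefficients 1,1,2,2,2,1,0,0,0,0,0,0,0,0 for degrees 0…13.
Finally multiplying by (1 + x²)⁴, the product of all factors after the first has coefficients 1,1,6,6,16,15,24,20,21,15,10,6,2,1 for degrees 0…13.
[x¹³] = 1·1 + 2·2 + 1·20 = 25.

25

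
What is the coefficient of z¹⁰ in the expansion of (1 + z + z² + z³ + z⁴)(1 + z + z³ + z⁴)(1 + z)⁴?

16

(1 + z + z² + z³ + z⁴) has coefficients 1,1,1,1,1 for degrees 0…4.
(1 + z + z³ + z⁴) has coefficients 1,1,0,1,1,0,0,0,0,0,0 for degrees 0…10.
Finally multiplying by (1 + z)⁴, the product of all factors after the first has coefficients 1,5,10,11,10,11,10,5,1,0,0 for degrees 0…10.
[z¹⁰] = 1·0 + 1·0 + 1·1 + 1·5 + 1·10 = 16.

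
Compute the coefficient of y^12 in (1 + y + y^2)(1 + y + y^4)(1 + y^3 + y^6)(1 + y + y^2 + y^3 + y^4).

(1 + y + y^2) has coefficients 1,1,1 for degrees 0…2.
(1 + y + y^4) has coefficients 1,1,0,0,1,0,0,0,0,0,0,0,0 for degrees 0…12.
Multiplying by (1 + y^3 + y^6) gives running coefficients 1,1,0,1,2,0,1,2,0,0,1,0,0 for degrees 0…12.
Finally multiplying by (1 + y + y^2 + y^3 + y^4), the product of all factors after the first has coefficients 1,2,2,3,5,4,4,6,5,3,4,3,1 for degrees 0…12.
[y^12] = 1·1 + 1·3 + 1·4 = 8.

8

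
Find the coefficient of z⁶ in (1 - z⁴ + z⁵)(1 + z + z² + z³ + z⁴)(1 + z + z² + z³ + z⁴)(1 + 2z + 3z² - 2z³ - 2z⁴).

6

(1 - z⁴ + z⁵) has coefficients 1,0,0,0,-1,1 for degrees 0…5.
(1 + z + z² + z³ + z⁴) has coefficients 1,1,1,1,1,0,0 for degrees 0…6.
Multiplying by (1 + z + z² + z³ + z⁴) gives running coefficients 1,2,3,4,5,4,3 for degrees 0…6.
Finally multiplying by (1 + 2z + 3z² - 2z³ - 2z⁴), the product of all factors after the first has coefficients 1,4,10,14,16,16,12 for degrees 0…6.
[z⁶] = 1·12 − 1·10 + 1·4 = 6.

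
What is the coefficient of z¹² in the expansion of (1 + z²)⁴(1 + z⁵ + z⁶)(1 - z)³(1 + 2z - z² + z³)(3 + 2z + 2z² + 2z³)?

55

(1 + z²)⁴ has coefficients 1,0,4,0,6,0,4,0,1 for degrees 0…8.
(1 + z⁵ + z⁶) has coefficients 1,0,0,0,0,1,1,0,0,0,0,0,0 for degrees 0…12.
Multiplying by (1 - z)³ gives running coefficients 1,-3,3,-1,0,1,-2,0,2,-1,0,0,0 for degrees 0…12.
Multiplying by (1 + 2z - z² + z³) gives running coefficients 1,-1,-4,9,-8,5,-1,-5,5,1,-4,3,-1 for degrees 0…12.
Finally multiplying by (3 + 2z + 2z² + 2z³), the product of all factors after the first has coefficients 3,-1,-12,19,-16,9,9,-23,13,1,-10,13,-3 for degrees 0…12.
[z¹²] = 1·(-3) + 4·(-10) + 6·13 + 4·9 + 1·(-16) = 55.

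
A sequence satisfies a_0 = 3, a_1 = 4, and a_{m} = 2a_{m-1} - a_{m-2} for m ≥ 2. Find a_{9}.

12

The ordinary generating function has denominator 1 - 2x + x^2.
Iterating the recurrence: a_0,…,a_{9} = 3, 4, 5, 6, 7, 8, 9, 10, 11, 12.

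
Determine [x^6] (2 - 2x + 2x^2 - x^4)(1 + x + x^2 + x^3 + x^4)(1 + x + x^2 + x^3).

3

(2 - 2x + 2x^2 - x^4) has coefficients 2,-2,2,0,-1 for degrees 0…4.
(1 + x + x^2 + x^3 + x^4) has coefficients 1,1,1,1,1,0,0 for degrees 0…6.
Finally multiplying by (1 + x + x^2 + x^3), the product of all factors after the first has coefficients 1,2,3,4,4,3,2 for degrees 0…6.
[x^6] = 2·2 − 2·3 + 2·4 − 1·3 = 3.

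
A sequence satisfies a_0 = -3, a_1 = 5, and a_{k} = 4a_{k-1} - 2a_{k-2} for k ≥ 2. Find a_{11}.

The ordinary generating function has denominator 1 - 4y + 2y^2.
Iterating the recurrence: a_0,…,a_{11} = -3, 5, 26, 94, 324, 1108, 3784, 12920, 44112, 150608, 514208, 1755616.

1755616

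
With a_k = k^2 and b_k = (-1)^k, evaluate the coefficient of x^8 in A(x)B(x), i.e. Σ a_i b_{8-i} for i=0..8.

36

This is [x^8] in the product of the two ordinary generating functions.
Σ = 0·1 + 1·(-1) + 4·1 + 9·(-1) + 16·1 + 25·(-1) + 36·1 + 49·(-1) + 64·1 = 36.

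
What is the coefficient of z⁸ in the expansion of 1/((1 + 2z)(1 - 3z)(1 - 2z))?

11605

Partial fractions give a closed form: a_n = (1/5)·(-2)^n + (9/5)·3^n + (-1)·2^n.
At n = 8: a_8 = 11605.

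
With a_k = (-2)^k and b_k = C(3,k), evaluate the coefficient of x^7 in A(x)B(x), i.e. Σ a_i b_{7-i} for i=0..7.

-16

Write out a_i and b_{7-i} for i = 0,…,7 and sum the products.
Σ = 1·0 − 2·0 + 4·0 − 8·0 + 16·1 − 32·3 + 64·3 − 128·1 = -16.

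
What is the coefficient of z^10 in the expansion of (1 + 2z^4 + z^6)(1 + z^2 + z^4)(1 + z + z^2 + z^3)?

(1 + 2z^4 + z^6) has coefficients 1,0,0,0,2,0,1 for degrees 0…6.
(1 + z^2 + z^4) has coefficients 1,0,1,0,1,0,0,0,0,0,0 for degrees 0…10.
Finally multiplying by (1 + z + z^2 + z^3), the product of all factors after the first has coefficients 1,1,2,2,2,2,1,1,0,0,0 for degrees 0…10.
[z^10] = 1·0 + 2·1 + 1·2 = 4.

4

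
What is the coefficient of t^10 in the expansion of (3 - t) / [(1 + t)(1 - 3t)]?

118099

Partial fractions give a closed form: a_n = (1)·(-1)^n + (2)·3^n.
At n = 10: a_10 = 118099.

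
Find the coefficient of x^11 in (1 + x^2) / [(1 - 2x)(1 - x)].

5118

The denominator gives the recurrence a_n = 3a_(n−1) − 2a_(n−2) for n ≥ 3; the numerator fixes a_0 = 1, a_1 = 3, a_2 = 8.
Iterating: 1, 3, 8, 18, 38, 78, 158, 318, 638, 1278, 2558, 5118, so a_11 = 5118.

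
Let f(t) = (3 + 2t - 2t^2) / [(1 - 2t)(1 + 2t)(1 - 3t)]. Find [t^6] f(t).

4315

Partial fractions give a closed form: a_n = (-7/2)·2^n + (3/10)·(-2)^n + (31/5)·3^n.
At n = 6: a_6 = 4315.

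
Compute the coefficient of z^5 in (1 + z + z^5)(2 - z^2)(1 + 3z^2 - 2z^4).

(1 + z + z^5) has coefficients 1,1,0,0,0,1 for degrees 0…5.
(2 - z^2) has coefficients 2,0,-1,0,0,0 for degrees 0…5.
Finally multiplying by (1 + 3z^2 - 2z^4), the product of all factors after the first has coefficients 2,0,5,0,-7,0 for degrees 0…5.
[z^5] = 1·0 + 1·(-7) + 1·2 = -5.

-5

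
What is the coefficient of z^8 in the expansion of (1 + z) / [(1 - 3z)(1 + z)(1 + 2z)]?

4039

Partial fractions give a closed form: a_n = (3/5)·3^n + (2/5)·(-2)^n.
At n = 8: a_8 = 4039.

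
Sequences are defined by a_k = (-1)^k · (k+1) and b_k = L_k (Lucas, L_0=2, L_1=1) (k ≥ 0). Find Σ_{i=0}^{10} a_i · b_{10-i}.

76

The convolution is the x^10 coefficient of A(x)B(x).
Σ = 1·123 − 2·76 + 3·47 − 4·29 + 5·18 − 6·11 + 7·7 − 8·4 + 9·3 − 10·1 + 11·2 = 76.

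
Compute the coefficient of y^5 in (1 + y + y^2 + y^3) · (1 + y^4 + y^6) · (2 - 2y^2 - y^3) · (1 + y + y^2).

-3

(1 + y + y^2 + y^3) has coefficients 1,1,1,1 for degrees 0…3.
(1 + y^4 + y^6) has coefficients 1,0,0,0,1,0 for degrees 0…5.
Multiplying by (2 - 2y^2 - y^3) gives running coefficients 2,0,-2,-1,2,0 for degrees 0…5.
Finally multiplying by (1 + y + y^2), the product of all factors after the first has coefficients 2,2,0,-3,-1,1 for degrees 0…5.
[y^5] = 1·1 + 1·(-1) + 1·(-3) + 1·0 = -3.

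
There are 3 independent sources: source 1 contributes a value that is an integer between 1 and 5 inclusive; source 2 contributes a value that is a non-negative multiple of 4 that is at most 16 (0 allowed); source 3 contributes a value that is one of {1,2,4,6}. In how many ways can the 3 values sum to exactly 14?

5

The generating function for the choices is (q + q^2 + q^3 + q^4 + q^5)·(1 + q^4 + q^8 + q^12 + q^16)·(q + q^2 + q^4 + q^6); the count is [q^14].
(q + q^2 + q^3 + q^4 + q^5) has coefficients 0,1,1,1,1,1 for degrees 0…5.
(1 + q^4 + q^8 + q^12 + q^16) has coefficients 1,0,0,0,1,0,0,0,1,0,0,0,1,0,0 for degrees 0…14.
Finally multiplying by (q + q^2 + q^4 + q^6), the product of all factors after the first has coefficients 0,1,1,0,1,1,2,0,1,1,2,0,1,1,2 for degrees 0…14.
[q^14] = 1·1 + 1·1 + 1·0 + 1·2 + 1·1 = 5.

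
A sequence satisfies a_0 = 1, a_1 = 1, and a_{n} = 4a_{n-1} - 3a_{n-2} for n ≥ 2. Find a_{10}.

The ordinary generating function has denominator 1 - 4z + 3z^2.
Iterating the recurrence: a_0,…,a_{10} = 1, 1, 1, 1, 1, 1, 1, 1, 1, 1, 1.

1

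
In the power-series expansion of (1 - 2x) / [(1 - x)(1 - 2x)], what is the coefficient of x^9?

1

Partial fractions give a closed form: a_n = (1)·1^n.
At n = 9: a_9 = 1.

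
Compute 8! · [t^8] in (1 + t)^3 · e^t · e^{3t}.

1490944

The EGF product rule gives c_8 = Σ_{k_1+k_2+k_3=8} C(8; k_1,k_2,k_3) · ∏ g_i(k_i), where (1+t)^3 gives the falling factorial (3)_k; e^t gives (1)^k; e^{3t} gives (3)^k.
g_1(k) for k = 0…8: 1, 3, 6, 6, 0, 0, 0, 0, 0.
g_2(k) for k = 0…8: 1, 1, 1, 1, 1, 1, 1, 1, 1.
g_3(k) for k = 0…8: 1, 3, 9, 27, 81, 243, 729, 2187, 6561.
First combine the last two factors: h(k) = Σ_j C(k,j)·g_2(j)·g_3(k−j) for k = 0…8: 1, 4, 16, 64, 256, 1024, 4096, 16384, 65536.
c_8 = Σ_k C(8,k)·g_1(k)·h(8−k) = 1·1·65536 + 8·3·16384 + 28·6·4096 + 56·6·1024 = 65536 + 393216 + 688128 + 344064 = 1490944.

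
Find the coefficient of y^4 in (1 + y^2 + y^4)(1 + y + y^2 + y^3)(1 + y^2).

4

(1 + y^2 + y^4) has coefficients 1,0,1,0,1 for degrees 0…4.
(1 + y + y^2 + y^3) has coefficients 1,1,1,1,0 for degrees 0…4.
Finally multiplying by (1 + y^2), the product of all factors after the first has coefficients 1,1,2,2,1 for degrees 0…4.
[y^4] = 1·1 + 1·2 + 1·1 = 4.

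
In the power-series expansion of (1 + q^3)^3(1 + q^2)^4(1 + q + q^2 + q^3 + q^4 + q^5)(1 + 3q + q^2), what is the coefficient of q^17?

172

(1 + q^3)^3 has coefficients 1,0,0,3,0,0,3,0,0,1 for degrees 0…9.
(1 + q^2)^4 has coefficients 1,0,4,0,6,0,4,0,1,0,0,0,0,0,0,0,0,0 for degrees 0…17.
Multiplying by (1 + q + q^2 + q^3 + q^4 + q^5) gives running coefficients 1,1,5,5,11,11,14,14,11,11,5,5,1,1,0,0,0,0 for degrees 0…17.
Finally multiplying by (1 + 3q + q^2), the product of all factors after the first has coefficients 1,4,9,21,31,49,58,67,67,58,49,31,21,9,4,1,0,0 for degrees 0…17.
[q^17] = 1·0 + 3·4 + 3·31 + 1·67 = 172.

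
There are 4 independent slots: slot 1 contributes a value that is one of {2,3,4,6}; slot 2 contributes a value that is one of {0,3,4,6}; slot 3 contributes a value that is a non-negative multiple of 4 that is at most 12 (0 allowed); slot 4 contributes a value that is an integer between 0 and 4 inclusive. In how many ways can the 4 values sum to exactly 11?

18

The generating function for the choices is (z² + z³ + z⁴ + z⁶)·(1 + z³ + z⁴ + z⁶)·(1 + z⁴ + z⁸ + z¹²)·(1 + z + z² + z³ + z⁴); the count is [z¹¹].
(z² + z³ + z⁴ + z⁶) has coefficients 0,0,1,1,1,0,1 for degrees 0…6.
(1 + z³ + z⁴ + z⁶) has coefficients 1,0,0,1,1,0,1,0,0,0,0,0 for degrees 0…11.
Multiplying by (1 + z⁴ + z⁸ + z¹²) gives running coefficients 1,0,0,1,2,0,1,1,2,0,1,1 for degrees 0…11.
Finally multiplying by (1 + z + z² + z³ + z⁴), the product of all factors after the first has coefficients 1,1,1,2,4,3,4,5,6,4,5,5 for degrees 0…11.
[z¹¹] = 1·4 + 1·6 + 1·5 + 1·3 = 18.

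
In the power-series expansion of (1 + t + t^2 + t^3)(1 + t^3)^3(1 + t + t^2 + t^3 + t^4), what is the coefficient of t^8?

18

(1 + t + t^2 + t^3) has coefficients 1,1,1,1 for degrees 0…3.
(1 + t^3)^3 has coefficients 1,0,0,3,0,0,3,0,0 for degrees 0…8.
Finally multiplying by (1 + t + t^2 + t^3 + t^4), the product of all factors after the first has coefficients 1,1,1,4,4,3,6,6,3 for degrees 0…8.
[t^8] = 1·3 + 1·6 + 1·6 + 1·3 = 18.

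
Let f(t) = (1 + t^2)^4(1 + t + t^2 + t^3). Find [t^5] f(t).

(1 + t^2)^4 has coefficients 1,0,4,0,6,0 for degrees 0…5.
(1 + t + t^2 + t^3) has coefficients 1,1,1,1,0,0 for degrees 0…5.
[t^5] = 1·0 + 4·1 + 6·1 = 10.

10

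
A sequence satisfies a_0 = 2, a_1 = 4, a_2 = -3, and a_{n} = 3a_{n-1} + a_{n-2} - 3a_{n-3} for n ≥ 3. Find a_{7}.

-1361

The ordinary generating function has denominator 1 - 3z - z^2 + 3z^3.
Iterating the recurrence: a_0,…,a_{7} = 2, 4, -3, -11, -48, -146, -453, -1361.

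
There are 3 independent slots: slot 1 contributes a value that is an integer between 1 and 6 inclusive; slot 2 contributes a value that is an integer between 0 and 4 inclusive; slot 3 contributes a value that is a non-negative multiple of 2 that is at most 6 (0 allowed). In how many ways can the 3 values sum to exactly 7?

13

The generating function for the choices is (q + q^2 + q^3 + q^4 + q^5 + q^6)·(1 + q + q^2 + q^3 + q^4)·(1 + q^2 + q^4 + q^6); the count is [q^7].
(q + q^2 + q^3 + q^4 + q^5 + q^6) has coefficients 0,1,1,1,1,1,1 for degrees 0…6.
(1 + q + q^2 + q^3 + q^4) has coefficients 1,1,1,1,1,0,0,0 for degrees 0…7.
Finally multiplying by (1 + q^2 + q^4 + q^6), the product of all factors after the first has coefficients 1,1,2,2,3,2,3,2 for degrees 0…7.
[q^7] = 1·3 + 1·2 + 1·3 + 1·2 + 1·2 + 1·1 = 13.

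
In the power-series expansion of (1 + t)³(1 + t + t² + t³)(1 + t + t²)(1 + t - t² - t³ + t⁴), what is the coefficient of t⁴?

(1 + t)³ has coefficients 1,3,3,1 for degrees 0…3.
(1 + t + t² + t³) has coefficients 1,1,1,1,0 for degrees 0…4.
Multiplying by (1 + t + t²) gives running coefficients 1,2,3,3,2 for degrees 0…4.
Finally multiplying by (1 + t - t² - t³ + t⁴), the product of all factors after the first has coefficients 1,3,4,3,1 for degrees 0…4.
[t⁴] = 1·1 + 3·3 + 3·4 + 1·3 = 25.

25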